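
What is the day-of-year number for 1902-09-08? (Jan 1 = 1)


Date: September 8, 1902
Days in months 1 through 8: 243
Plus 8 days in September

Day of year: 251


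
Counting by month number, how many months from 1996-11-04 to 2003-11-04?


From November 1996 to November 2003
7 years * 12 = 84 months = 84

84 months


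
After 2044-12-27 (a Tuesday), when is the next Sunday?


Current: Tuesday
Target: Sunday
Days ahead: 5

Next Sunday: 2045-01-01


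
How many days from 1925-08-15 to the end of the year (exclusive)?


Day of year: 227 of 365
Remaining = 365 - 227

138 days


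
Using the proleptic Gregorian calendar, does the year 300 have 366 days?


Gregorian leap year rule: divisible by 4, but not by 100, unless also by 400.
300 is divisible by 100 but not 400 -> not a leap year

No


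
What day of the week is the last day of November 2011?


November 2011 has 30 days
Anchor: Jan 1, 2011. With p = 2011 - 1 = 2010: (p + p//4 - p//100 + p//400) mod 7 = (2010 + 502 - 20 + 5) mod 7 = 2497 mod 7 = 5 -> Saturday (Mon=0 ... Sun=6)
Days before November (Jan-Oct): 304; November 1 index = (5 + 304) mod 7 = 1 -> Tuesday
Last day offset: 30 - 1 = 29 days
Weekday index = (1 + 29) mod 7 = 2

Wednesday, November 30


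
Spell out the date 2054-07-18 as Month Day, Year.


ISO 2054-07-18 parses as year=2054, month=07, day=18
Month 7 -> July

July 18, 2054


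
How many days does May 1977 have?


May 1977

31 days


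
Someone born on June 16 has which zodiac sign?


Date: June 16
Conventional tropical zodiac dates: Gemini from May 21 onward; Cancer starts June 21
June 16 falls within the Gemini range

Gemini


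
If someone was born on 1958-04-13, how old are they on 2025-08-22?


Birth: 1958-04-13
Reference: 2025-08-22
Year difference: 2025 - 1958 = 67

67 years old


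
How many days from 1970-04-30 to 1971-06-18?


From 1970-04-30 to 1971-06-18
1970-04-30: days before April = 31 + 28 + 31 = 90 (1970 is not a leap year); day of year = 90 + 30 = 120
1971-06-18: days before June = 31 + 28 + 31 + 30 + 31 = 151 (1971 is not a leap year); day of year = 151 + 18 = 169
Rest of 1970: 365 - 120 = 245
Total = 245 + 169 = 414

414 days


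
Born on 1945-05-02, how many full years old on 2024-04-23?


Birth: 1945-05-02
Reference: 2024-04-23
Year difference: 2024 - 1945 = 79
Birthday not yet reached in 2024, subtract 1

78 years old


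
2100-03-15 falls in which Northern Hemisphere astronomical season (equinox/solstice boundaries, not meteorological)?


Date: March 15
Astronomical Winter (approx.; exact equinox/solstice day varies by year): December 21 to March 19
March 15 falls within the Winter window

Winter


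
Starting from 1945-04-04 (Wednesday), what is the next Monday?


Current: Wednesday
Target: Monday
Days ahead: 5

Next Monday: 1945-04-09


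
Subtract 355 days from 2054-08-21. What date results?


Start: 2054-08-21, subtract 355 days
Back 21 days from August 21 reaches July 31, 2054 -> 334 left
July 2054 has 31 days -> back to June 30, 2054 -> 303 left
June 2054 has 30 days -> back to May 31, 2054 -> 273 left
May 2054 has 31 days -> back to April 30, 2054 -> 242 left
April 2054 has 30 days -> back to March 31, 2054 -> 212 left
March 2054 has 31 days -> back to February 28, 2054 -> 181 left
February 2054 has 28 days -> back to January 31, 2054 -> 153 left
January 2054 has 31 days -> back to December 31, 2053 -> 122 left
December 2053 has 31 days -> back to November 30, 2053 -> 91 left
November 2053 has 30 days -> back to October 31, 2053 -> 61 left
October 2053 has 31 days -> back to September 30, 2053 -> 30 left
September 2053 has 30 days -> back to August 31, 2053 -> 0 left
August 2053: 31 - 0 = 31 -> lands on August 31

Result: 2053-08-31


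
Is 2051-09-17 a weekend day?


Anchor: Jan 1, 2051. With p = 2051 - 1 = 2050: (p + p//4 - p//100 + p//400) mod 7 = (2050 + 512 - 20 + 5) mod 7 = 2547 mod 7 = 6 -> Sunday (Mon=0 ... Sun=6)
Day of year: 260; offset = 259
Weekday index = (6 + 259) mod 7 = 6 -> Sunday
Weekend days: Saturday, Sunday

Yes


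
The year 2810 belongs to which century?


Century = (year - 1) // 100 + 1
= (2810 - 1) // 100 + 1
= 2809 // 100 + 1
= 28 + 1

29th century


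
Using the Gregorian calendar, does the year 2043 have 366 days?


Gregorian leap year rule: divisible by 4, but not by 100, unless also by 400.
2043 is not divisible by 4 -> not a leap year

No


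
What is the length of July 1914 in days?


July 1914

31 days


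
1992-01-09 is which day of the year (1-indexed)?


Date: January 9, 1992
No months before January
Plus 9 days in January

Day of year: 9


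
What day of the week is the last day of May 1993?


May 1993 has 31 days
Anchor: Jan 1, 1993. With p = 1993 - 1 = 1992: (p + p//4 - p//100 + p//400) mod 7 = (1992 + 498 - 19 + 4) mod 7 = 2475 mod 7 = 4 -> Friday (Mon=0 ... Sun=6)
Days before May (Jan-Apr): 120; May 1 index = (4 + 120) mod 7 = 5 -> Saturday
Last day offset: 31 - 1 = 30 days
Weekday index = (5 + 30) mod 7 = 0

Monday, May 31


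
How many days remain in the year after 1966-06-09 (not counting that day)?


Day of year: 160 of 365
Remaining = 365 - 160

205 days


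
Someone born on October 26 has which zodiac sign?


Date: October 26
Conventional tropical zodiac dates: Scorpio from October 23 onward; Sagittarius starts November 22
October 26 falls within the Scorpio range

Scorpio


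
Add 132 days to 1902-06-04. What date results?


Start: 1902-06-04, add 132 days
June 1902 has 30 days: 30 - 4 = 26 days to June 30 -> 106 left
July 1902 has 31 days -> 75 left
August 1902 has 31 days -> 44 left
September 1902 has 30 days -> 14 left
October 1902: 14 <= 31 -> lands on October 14

Result: 1902-10-14


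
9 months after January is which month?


January is month 1
1 + 9 = 10

October


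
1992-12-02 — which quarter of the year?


Month: December (month 12)
Q1: Jan-Mar, Q2: Apr-Jun, Q3: Jul-Sep, Q4: Oct-Dec

Q4


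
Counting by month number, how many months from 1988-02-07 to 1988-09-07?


From February 1988 to September 1988
0 years * 12 = 0 months, plus 7 months = 7

7 months


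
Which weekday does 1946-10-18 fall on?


Date: October 18, 1946
Anchor: Jan 1, 1946. With p = 1946 - 1 = 1945: (p + p//4 - p//100 + p//400) mod 7 = (1945 + 486 - 19 + 4) mod 7 = 2416 mod 7 = 1 -> Tuesday (Mon=0 ... Sun=6)
Days before October (Jan-Sep): 273; offset = 273 + 18 - 1 = 290
Weekday index = (1 + 290) mod 7 = 4

Day of the week: Friday


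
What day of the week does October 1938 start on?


Target: October 1, 1938
Anchor: Jan 1, 1938. With p = 1938 - 1 = 1937: (p + p//4 - p//100 + p//400) mod 7 = (1937 + 484 - 19 + 4) mod 7 = 2406 mod 7 = 5 -> Saturday (Mon=0 ... Sun=6)
Days before October (Jan-Sep): 273 days
Weekday index = (5 + 273) mod 7 = 5

Saturday


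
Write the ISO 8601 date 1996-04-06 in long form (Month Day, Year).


ISO 1996-04-06 parses as year=1996, month=04, day=06
Month 4 -> April

April 6, 1996


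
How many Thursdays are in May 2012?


May 2012 has 31 days
Anchor: Jan 1, 2012. With p = 2012 - 1 = 2011: (p + p//4 - p//100 + p//400) mod 7 = (2011 + 502 - 20 + 5) mod 7 = 2498 mod 7 = 6 -> Sunday (Mon=0 ... Sun=6)
Days before May (Jan-Apr): 121; May 1 index = (6 + 121) mod 7 = 1 -> Tuesday
First Thursday is May 3
Thursdays: 3, 10, 17, 24, 31

5 Thursdays


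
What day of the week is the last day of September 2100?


September 2100 has 30 days
Anchor: Jan 1, 2100. With p = 2100 - 1 = 2099: (p + p//4 - p//100 + p//400) mod 7 = (2099 + 524 - 20 + 5) mod 7 = 2608 mod 7 = 4 -> Friday (Mon=0 ... Sun=6)
Days before September (Jan-Aug): 243; September 1 index = (4 + 243) mod 7 = 2 -> Wednesday
Last day offset: 30 - 1 = 29 days
Weekday index = (2 + 29) mod 7 = 3

Thursday, September 30


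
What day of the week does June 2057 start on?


Target: June 1, 2057
Anchor: Jan 1, 2057. With p = 2057 - 1 = 2056: (p + p//4 - p//100 + p//400) mod 7 = (2056 + 514 - 20 + 5) mod 7 = 2555 mod 7 = 0 -> Monday (Mon=0 ... Sun=6)
Days before June (Jan-May): 151 days
Weekday index = (0 + 151) mod 7 = 4

Friday


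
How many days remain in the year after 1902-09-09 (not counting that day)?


Day of year: 252 of 365
Remaining = 365 - 252

113 days


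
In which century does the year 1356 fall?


Century = (year - 1) // 100 + 1
= (1356 - 1) // 100 + 1
= 1355 // 100 + 1
= 13 + 1

14th century


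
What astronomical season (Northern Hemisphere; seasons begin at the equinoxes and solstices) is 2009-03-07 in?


Date: March 7
Astronomical Winter (approx.; exact equinox/solstice day varies by year): December 21 to March 19
March 7 falls within the Winter window

Winter


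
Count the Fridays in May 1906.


May 1906 has 31 days
Anchor: Jan 1, 1906. With p = 1906 - 1 = 1905: (p + p//4 - p//100 + p//400) mod 7 = (1905 + 476 - 19 + 4) mod 7 = 2366 mod 7 = 0 -> Monday (Mon=0 ... Sun=6)
Days before May (Jan-Apr): 120; May 1 index = (0 + 120) mod 7 = 1 -> Tuesday
First Friday is May 4
Fridays: 4, 11, 18, 25

4 Fridays


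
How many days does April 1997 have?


April 1997

30 days


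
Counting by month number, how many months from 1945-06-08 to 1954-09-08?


From June 1945 to September 1954
9 years * 12 = 108 months, plus 3 months = 111

111 months


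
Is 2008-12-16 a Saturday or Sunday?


Anchor: Jan 1, 2008. With p = 2008 - 1 = 2007: (p + p//4 - p//100 + p//400) mod 7 = (2007 + 501 - 20 + 5) mod 7 = 2493 mod 7 = 1 -> Tuesday (Mon=0 ... Sun=6)
Day of year: 351; offset = 350
Weekday index = (1 + 350) mod 7 = 1 -> Tuesday
Weekend days: Saturday, Sunday

No


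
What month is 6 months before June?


June is month 6
6 - 6 = 0; wrap: 0 + 12 = 12

December


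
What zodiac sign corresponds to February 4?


Date: February 4
Conventional tropical zodiac dates: Aquarius from January 20 onward; Pisces starts February 19
February 4 falls within the Aquarius range

Aquarius


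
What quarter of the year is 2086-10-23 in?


Month: October (month 10)
Q1: Jan-Mar, Q2: Apr-Jun, Q3: Jul-Sep, Q4: Oct-Dec

Q4


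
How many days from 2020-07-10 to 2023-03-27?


From 2020-07-10 to 2023-03-27
2020-07-10: days before July = 31 + 29 + 31 + 30 + 31 + 30 = 182 (2020 is a leap year); day of year = 182 + 10 = 192
2023-03-27: days before March = 31 + 28 = 59 (2023 is not a leap year); day of year = 59 + 27 = 86
Rest of 2020: 366 - 192 = 174
Full years 2021 (365), 2022 (365): 730
Total = 174 + 730 + 86 = 990

990 days


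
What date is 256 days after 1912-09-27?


Start: 1912-09-27, add 256 days
September 1912 has 30 days: 30 - 27 = 3 days to September 30 -> 253 left
October 1912 has 31 days -> 222 left
November 1912 has 30 days -> 192 left
December 1912 has 31 days -> 161 left
January 1913 has 31 days -> 130 left
February 1913 has 28 days -> 102 left
March 1913 has 31 days -> 71 left
April 1913 has 30 days -> 41 left
May 1913 has 31 days -> 10 left
June 1913: 10 <= 30 -> lands on June 10

Result: 1913-06-10


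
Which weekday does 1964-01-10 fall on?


Date: January 10, 1964
Anchor: Jan 1, 1964. With p = 1964 - 1 = 1963: (p + p//4 - p//100 + p//400) mod 7 = (1963 + 490 - 19 + 4) mod 7 = 2438 mod 7 = 2 -> Wednesday (Mon=0 ... Sun=6)
Days into year = 10 - 1 = 9
Weekday index = (2 + 9) mod 7 = 4

Day of the week: Friday


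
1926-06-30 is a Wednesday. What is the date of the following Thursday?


Current: Wednesday
Target: Thursday
Days ahead: 1

Next Thursday: 1926-07-01


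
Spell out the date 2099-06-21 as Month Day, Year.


ISO 2099-06-21 parses as year=2099, month=06, day=21
Month 6 -> June

June 21, 2099


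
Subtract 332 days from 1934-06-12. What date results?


Start: 1934-06-12, subtract 332 days
Back 12 days from June 12 reaches May 31, 1934 -> 320 left
May 1934 has 31 days -> back to April 30, 1934 -> 289 left
April 1934 has 30 days -> back to March 31, 1934 -> 259 left
March 1934 has 31 days -> back to February 28, 1934 -> 228 left
February 1934 has 28 days -> back to January 31, 1934 -> 200 left
January 1934 has 31 days -> back to December 31, 1933 -> 169 left
December 1933 has 31 days -> back to November 30, 1933 -> 138 left
November 1933 has 30 days -> back to October 31, 1933 -> 108 left
October 1933 has 31 days -> back to September 30, 1933 -> 77 left
September 1933 has 30 days -> back to August 31, 1933 -> 47 left
August 1933 has 31 days -> back to July 31, 1933 -> 16 left
July 1933: 31 - 16 = 15 -> lands on July 15

Result: 1933-07-15


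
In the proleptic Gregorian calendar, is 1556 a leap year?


Gregorian leap year rule: divisible by 4, but not by 100, unless also by 400.
1556 is divisible by 4 but not 100 -> leap year

Yes


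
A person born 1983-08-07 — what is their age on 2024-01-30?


Birth: 1983-08-07
Reference: 2024-01-30
Year difference: 2024 - 1983 = 41
Birthday not yet reached in 2024, subtract 1

40 years old


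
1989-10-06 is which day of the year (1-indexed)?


Date: October 6, 1989
Days in months 1 through 9: 273
Plus 6 days in October

Day of year: 279


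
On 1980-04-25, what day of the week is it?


Date: April 25, 1980
Anchor: Jan 1, 1980. With p = 1980 - 1 = 1979: (p + p//4 - p//100 + p//400) mod 7 = (1979 + 494 - 19 + 4) mod 7 = 2458 mod 7 = 1 -> Tuesday (Mon=0 ... Sun=6)
Days before April (Jan-Mar): 91; offset = 91 + 25 - 1 = 115
Weekday index = (1 + 115) mod 7 = 4

Day of the week: Friday


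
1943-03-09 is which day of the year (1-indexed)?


Date: March 9, 1943
Days in months 1 through 2: 59
Plus 9 days in March

Day of year: 68


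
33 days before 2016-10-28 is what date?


Start: 2016-10-28, subtract 33 days
Back 28 days from October 28 reaches September 30, 2016 -> 5 left
September 2016: 30 - 5 = 25 -> lands on September 25

Result: 2016-09-25


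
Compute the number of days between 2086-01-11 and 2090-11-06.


From 2086-01-11 to 2090-11-06
2086-01-11: day of year = 11
2090-11-06: days before November = 31 + 28 + 31 + 30 + 31 + 30 + 31 + 31 + 30 + 31 = 304 (2090 is not a leap year); day of year = 304 + 6 = 310
Rest of 2086: 365 - 11 = 354
Full years 2087 (365), 2088 (366), 2089 (365): 1096
Total = 354 + 1096 + 310 = 1760

1760 days


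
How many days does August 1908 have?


August 1908

31 days


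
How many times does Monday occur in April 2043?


April 2043 has 30 days
Anchor: Jan 1, 2043. With p = 2043 - 1 = 2042: (p + p//4 - p//100 + p//400) mod 7 = (2042 + 510 - 20 + 5) mod 7 = 2537 mod 7 = 3 -> Thursday (Mon=0 ... Sun=6)
Days before April (Jan-Mar): 90; April 1 index = (3 + 90) mod 7 = 2 -> Wednesday
First Monday is April 6
Mondays: 6, 13, 20, 27

4 Mondays


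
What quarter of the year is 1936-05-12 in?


Month: May (month 5)
Q1: Jan-Mar, Q2: Apr-Jun, Q3: Jul-Sep, Q4: Oct-Dec

Q2


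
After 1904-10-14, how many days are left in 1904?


Day of year: 288 of 366
Remaining = 366 - 288

78 days


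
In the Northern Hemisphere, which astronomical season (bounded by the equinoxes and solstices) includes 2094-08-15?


Date: August 15
Astronomical Summer (approx.; exact equinox/solstice day varies by year): June 21 to September 21
August 15 falls within the Summer window

Summer


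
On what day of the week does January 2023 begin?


Target: January 1, 2023
Anchor: Jan 1, 2023. With p = 2023 - 1 = 2022: (p + p//4 - p//100 + p//400) mod 7 = (2022 + 505 - 20 + 5) mod 7 = 2512 mod 7 = 6 -> Sunday (Mon=0 ... Sun=6)
Offset from anchor: 0 days
Weekday index = (6 + 0) mod 7 = 6

Sunday


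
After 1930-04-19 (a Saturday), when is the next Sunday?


Current: Saturday
Target: Sunday
Days ahead: 1

Next Sunday: 1930-04-20


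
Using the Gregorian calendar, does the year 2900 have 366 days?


Gregorian leap year rule: divisible by 4, but not by 100, unless also by 400.
2900 is divisible by 100 but not 400 -> not a leap year

No


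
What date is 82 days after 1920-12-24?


Start: 1920-12-24, add 82 days
December 1920 has 31 days: 31 - 24 = 7 days to December 31 -> 75 left
January 1921 has 31 days -> 44 left
February 1921 has 28 days -> 16 left
March 1921: 16 <= 31 -> lands on March 16

Result: 1921-03-16


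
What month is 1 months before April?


April is month 4
4 - 1 = 3

March


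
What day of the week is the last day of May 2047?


May 2047 has 31 days
Anchor: Jan 1, 2047. With p = 2047 - 1 = 2046: (p + p//4 - p//100 + p//400) mod 7 = (2046 + 511 - 20 + 5) mod 7 = 2542 mod 7 = 1 -> Tuesday (Mon=0 ... Sun=6)
Days before May (Jan-Apr): 120; May 1 index = (1 + 120) mod 7 = 2 -> Wednesday
Last day offset: 31 - 1 = 30 days
Weekday index = (2 + 30) mod 7 = 4

Friday, May 31


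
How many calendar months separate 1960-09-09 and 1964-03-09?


From September 1960 to March 1964
4 years * 12 = 48 months, minus 6 months = 42

42 months


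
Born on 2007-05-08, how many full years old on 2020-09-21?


Birth: 2007-05-08
Reference: 2020-09-21
Year difference: 2020 - 2007 = 13

13 years old


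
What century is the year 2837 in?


Century = (year - 1) // 100 + 1
= (2837 - 1) // 100 + 1
= 2836 // 100 + 1
= 28 + 1

29th century


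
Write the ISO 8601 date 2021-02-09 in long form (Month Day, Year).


ISO 2021-02-09 parses as year=2021, month=02, day=09
Month 2 -> February

February 9, 2021


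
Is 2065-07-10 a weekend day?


Anchor: Jan 1, 2065. With p = 2065 - 1 = 2064: (p + p//4 - p//100 + p//400) mod 7 = (2064 + 516 - 20 + 5) mod 7 = 2565 mod 7 = 3 -> Thursday (Mon=0 ... Sun=6)
Day of year: 191; offset = 190
Weekday index = (3 + 190) mod 7 = 4 -> Friday
Weekend days: Saturday, Sunday

No


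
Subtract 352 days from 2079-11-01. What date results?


Start: 2079-11-01, subtract 352 days
Back 1 day from November 1 reaches October 31, 2079 -> 351 left
October 2079 has 31 days -> back to September 30, 2079 -> 320 left
September 2079 has 30 days -> back to August 31, 2079 -> 290 left
August 2079 has 31 days -> back to July 31, 2079 -> 259 left
July 2079 has 31 days -> back to June 30, 2079 -> 228 left
June 2079 has 30 days -> back to May 31, 2079 -> 198 left
May 2079 has 31 days -> back to April 30, 2079 -> 167 left
April 2079 has 30 days -> back to March 31, 2079 -> 137 left
March 2079 has 31 days -> back to February 28, 2079 -> 106 left
February 2079 has 28 days -> back to January 31, 2079 -> 78 left
January 2079 has 31 days -> back to December 31, 2078 -> 47 left
December 2078 has 31 days -> back to November 30, 2078 -> 16 left
November 2078: 30 - 16 = 14 -> lands on November 14

Result: 2078-11-14


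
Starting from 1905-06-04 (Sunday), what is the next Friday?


Current: Sunday
Target: Friday
Days ahead: 5

Next Friday: 1905-06-09


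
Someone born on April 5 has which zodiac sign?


Date: April 5
Conventional tropical zodiac dates: Aries from March 21 onward; Taurus starts April 20
April 5 falls within the Aries range

Aries


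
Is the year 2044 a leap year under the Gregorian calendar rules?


Gregorian leap year rule: divisible by 4, but not by 100, unless also by 400.
2044 is divisible by 4 but not 100 -> leap year

Yes


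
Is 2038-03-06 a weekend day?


Anchor: Jan 1, 2038. With p = 2038 - 1 = 2037: (p + p//4 - p//100 + p//400) mod 7 = (2037 + 509 - 20 + 5) mod 7 = 2531 mod 7 = 4 -> Friday (Mon=0 ... Sun=6)
Day of year: 65; offset = 64
Weekday index = (4 + 64) mod 7 = 5 -> Saturday
Weekend days: Saturday, Sunday

Yes


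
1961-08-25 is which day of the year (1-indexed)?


Date: August 25, 1961
Days in months 1 through 7: 212
Plus 25 days in August

Day of year: 237


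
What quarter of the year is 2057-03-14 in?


Month: March (month 3)
Q1: Jan-Mar, Q2: Apr-Jun, Q3: Jul-Sep, Q4: Oct-Dec

Q1


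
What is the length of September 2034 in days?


September 2034

30 days


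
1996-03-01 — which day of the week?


Date: March 1, 1996
Anchor: Jan 1, 1996. With p = 1996 - 1 = 1995: (p + p//4 - p//100 + p//400) mod 7 = (1995 + 498 - 19 + 4) mod 7 = 2478 mod 7 = 0 -> Monday (Mon=0 ... Sun=6)
Days before March (Jan-Feb): 60; offset = 60 + 1 - 1 = 60
Weekday index = (0 + 60) mod 7 = 4

Day of the week: Friday


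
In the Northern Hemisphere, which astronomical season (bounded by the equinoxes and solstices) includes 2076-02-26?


Date: February 26
Astronomical Winter (approx.; exact equinox/solstice day varies by year): December 21 to March 19
February 26 falls within the Winter window

Winter


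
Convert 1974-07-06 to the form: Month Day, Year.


ISO 1974-07-06 parses as year=1974, month=07, day=06
Month 7 -> July

July 6, 1974


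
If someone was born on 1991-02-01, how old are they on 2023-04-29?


Birth: 1991-02-01
Reference: 2023-04-29
Year difference: 2023 - 1991 = 32

32 years old


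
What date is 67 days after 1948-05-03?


Start: 1948-05-03, add 67 days
May 1948 has 31 days: 31 - 3 = 28 days to May 31 -> 39 left
June 1948 has 30 days -> 9 left
July 1948: 9 <= 31 -> lands on July 9

Result: 1948-07-09


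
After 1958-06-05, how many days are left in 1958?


Day of year: 156 of 365
Remaining = 365 - 156

209 days


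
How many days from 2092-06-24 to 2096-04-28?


From 2092-06-24 to 2096-04-28
2092-06-24: days before June = 31 + 29 + 31 + 30 + 31 = 152 (2092 is a leap year); day of year = 152 + 24 = 176
2096-04-28: days before April = 31 + 29 + 31 = 91 (2096 is a leap year); day of year = 91 + 28 = 119
Rest of 2092: 366 - 176 = 190
Full years 2093 (365), 2094 (365), 2095 (365): 1095
Total = 190 + 1095 + 119 = 1404

1404 days


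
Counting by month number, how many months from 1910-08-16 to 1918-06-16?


From August 1910 to June 1918
8 years * 12 = 96 months, minus 2 months = 94

94 months


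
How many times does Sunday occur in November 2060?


November 2060 has 30 days
Anchor: Jan 1, 2060. With p = 2060 - 1 = 2059: (p + p//4 - p//100 + p//400) mod 7 = (2059 + 514 - 20 + 5) mod 7 = 2558 mod 7 = 3 -> Thursday (Mon=0 ... Sun=6)
Days before November (Jan-Oct): 305; November 1 index = (3 + 305) mod 7 = 0 -> Monday
First Sunday is November 7
Sundays: 7, 14, 21, 28

4 Sundays


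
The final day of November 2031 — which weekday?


November 2031 has 30 days
Anchor: Jan 1, 2031. With p = 2031 - 1 = 2030: (p + p//4 - p//100 + p//400) mod 7 = (2030 + 507 - 20 + 5) mod 7 = 2522 mod 7 = 2 -> Wednesday (Mon=0 ... Sun=6)
Days before November (Jan-Oct): 304; November 1 index = (2 + 304) mod 7 = 5 -> Saturday
Last day offset: 30 - 1 = 29 days
Weekday index = (5 + 29) mod 7 = 6

Sunday, November 30


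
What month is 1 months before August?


August is month 8
8 - 1 = 7

July


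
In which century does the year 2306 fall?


Century = (year - 1) // 100 + 1
= (2306 - 1) // 100 + 1
= 2305 // 100 + 1
= 23 + 1

24th century


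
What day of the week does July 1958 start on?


Target: July 1, 1958
Anchor: Jan 1, 1958. With p = 1958 - 1 = 1957: (p + p//4 - p//100 + p//400) mod 7 = (1957 + 489 - 19 + 4) mod 7 = 2431 mod 7 = 2 -> Wednesday (Mon=0 ... Sun=6)
Days before July (Jan-Jun): 181 days
Weekday index = (2 + 181) mod 7 = 1

Tuesday


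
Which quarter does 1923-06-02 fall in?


Month: June (month 6)
Q1: Jan-Mar, Q2: Apr-Jun, Q3: Jul-Sep, Q4: Oct-Dec

Q2


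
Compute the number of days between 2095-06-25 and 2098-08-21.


From 2095-06-25 to 2098-08-21
2095-06-25: days before June = 31 + 28 + 31 + 30 + 31 = 151 (2095 is not a leap year); day of year = 151 + 25 = 176
2098-08-21: days before August = 31 + 28 + 31 + 30 + 31 + 30 + 31 = 212 (2098 is not a leap year); day of year = 212 + 21 = 233
Rest of 2095: 365 - 176 = 189
Full years 2096 (366), 2097 (365): 731
Total = 189 + 731 + 233 = 1153

1153 days


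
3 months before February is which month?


February is month 2
2 - 3 = -1; wrap: -1 + 12 = 11

November


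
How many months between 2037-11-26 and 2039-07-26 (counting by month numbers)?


From November 2037 to July 2039
2 years * 12 = 24 months, minus 4 months = 20

20 months


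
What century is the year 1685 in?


Century = (year - 1) // 100 + 1
= (1685 - 1) // 100 + 1
= 1684 // 100 + 1
= 16 + 1

17th century


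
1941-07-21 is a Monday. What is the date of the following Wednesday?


Current: Monday
Target: Wednesday
Days ahead: 2

Next Wednesday: 1941-07-23


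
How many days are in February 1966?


February 1966 (leap year: no)

28 days


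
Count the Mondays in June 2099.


June 2099 has 30 days
Anchor: Jan 1, 2099. With p = 2099 - 1 = 2098: (p + p//4 - p//100 + p//400) mod 7 = (2098 + 524 - 20 + 5) mod 7 = 2607 mod 7 = 3 -> Thursday (Mon=0 ... Sun=6)
Days before June (Jan-May): 151; June 1 index = (3 + 151) mod 7 = 0 -> Monday
First Monday is June 1
Mondays: 1, 8, 15, 22, 29

5 Mondays


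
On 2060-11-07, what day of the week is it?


Date: November 7, 2060
Anchor: Jan 1, 2060. With p = 2060 - 1 = 2059: (p + p//4 - p//100 + p//400) mod 7 = (2059 + 514 - 20 + 5) mod 7 = 2558 mod 7 = 3 -> Thursday (Mon=0 ... Sun=6)
Days before November (Jan-Oct): 305; offset = 305 + 7 - 1 = 311
Weekday index = (3 + 311) mod 7 = 6

Day of the week: Sunday


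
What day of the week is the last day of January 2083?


January 2083 has 31 days
Anchor: Jan 1, 2083. With p = 2083 - 1 = 2082: (p + p//4 - p//100 + p//400) mod 7 = (2082 + 520 - 20 + 5) mod 7 = 2587 mod 7 = 4 -> Friday (Mon=0 ... Sun=6)
January 1 is the anchor itself -> Friday
Last day offset: 31 - 1 = 30 days
Weekday index = (4 + 30) mod 7 = 6

Sunday, January 31


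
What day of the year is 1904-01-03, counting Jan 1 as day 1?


Date: January 3, 1904
No months before January
Plus 3 days in January

Day of year: 3


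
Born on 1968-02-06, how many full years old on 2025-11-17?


Birth: 1968-02-06
Reference: 2025-11-17
Year difference: 2025 - 1968 = 57

57 years old


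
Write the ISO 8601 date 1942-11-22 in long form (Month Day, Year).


ISO 1942-11-22 parses as year=1942, month=11, day=22
Month 11 -> November

November 22, 1942


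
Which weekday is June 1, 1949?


Target: June 1, 1949
Anchor: Jan 1, 1949. With p = 1949 - 1 = 1948: (p + p//4 - p//100 + p//400) mod 7 = (1948 + 487 - 19 + 4) mod 7 = 2420 mod 7 = 5 -> Saturday (Mon=0 ... Sun=6)
Days before June (Jan-May): 151 days
Weekday index = (5 + 151) mod 7 = 2

Wednesday


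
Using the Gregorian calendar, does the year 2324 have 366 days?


Gregorian leap year rule: divisible by 4, but not by 100, unless also by 400.
2324 is divisible by 4 but not 100 -> leap year

Yes


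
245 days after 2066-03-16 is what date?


Start: 2066-03-16, add 245 days
March 2066 has 31 days: 31 - 16 = 15 days to March 31 -> 230 left
April 2066 has 30 days -> 200 left
May 2066 has 31 days -> 169 left
June 2066 has 30 days -> 139 left
July 2066 has 31 days -> 108 left
August 2066 has 31 days -> 77 left
September 2066 has 30 days -> 47 left
October 2066 has 31 days -> 16 left
November 2066: 16 <= 30 -> lands on November 16

Result: 2066-11-16


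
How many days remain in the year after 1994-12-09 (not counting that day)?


Day of year: 343 of 365
Remaining = 365 - 343

22 days


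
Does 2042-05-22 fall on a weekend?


Anchor: Jan 1, 2042. With p = 2042 - 1 = 2041: (p + p//4 - p//100 + p//400) mod 7 = (2041 + 510 - 20 + 5) mod 7 = 2536 mod 7 = 2 -> Wednesday (Mon=0 ... Sun=6)
Day of year: 142; offset = 141
Weekday index = (2 + 141) mod 7 = 3 -> Thursday
Weekend days: Saturday, Sunday

No


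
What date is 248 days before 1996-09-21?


Start: 1996-09-21, subtract 248 days
Back 21 days from September 21 reaches August 31, 1996 -> 227 left
August 1996 has 31 days -> back to July 31, 1996 -> 196 left
July 1996 has 31 days -> back to June 30, 1996 -> 165 left
June 1996 has 30 days -> back to May 31, 1996 -> 135 left
May 1996 has 31 days -> back to April 30, 1996 -> 104 left
April 1996 has 30 days -> back to March 31, 1996 -> 74 left
March 1996 has 31 days -> back to February 29, 1996 -> 43 left
February 1996 has 29 days -> back to January 31, 1996 -> 14 left
January 1996: 31 - 14 = 17 -> lands on January 17

Result: 1996-01-17


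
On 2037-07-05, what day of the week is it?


Date: July 5, 2037
Anchor: Jan 1, 2037. With p = 2037 - 1 = 2036: (p + p//4 - p//100 + p//400) mod 7 = (2036 + 509 - 20 + 5) mod 7 = 2530 mod 7 = 3 -> Thursday (Mon=0 ... Sun=6)
Days before July (Jan-Jun): 181; offset = 181 + 5 - 1 = 185
Weekday index = (3 + 185) mod 7 = 6

Day of the week: Sunday


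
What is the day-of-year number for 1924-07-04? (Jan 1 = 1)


Date: July 4, 1924
Days in months 1 through 6: 182
Plus 4 days in July

Day of year: 186


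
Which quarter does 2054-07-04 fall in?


Month: July (month 7)
Q1: Jan-Mar, Q2: Apr-Jun, Q3: Jul-Sep, Q4: Oct-Dec

Q3


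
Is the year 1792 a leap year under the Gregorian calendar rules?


Gregorian leap year rule: divisible by 4, but not by 100, unless also by 400.
1792 is divisible by 4 but not 100 -> leap year

Yes


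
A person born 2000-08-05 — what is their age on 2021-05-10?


Birth: 2000-08-05
Reference: 2021-05-10
Year difference: 2021 - 2000 = 21
Birthday not yet reached in 2021, subtract 1

20 years old


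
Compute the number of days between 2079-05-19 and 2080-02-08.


From 2079-05-19 to 2080-02-08
2079-05-19: days before May = 31 + 28 + 31 + 30 = 120 (2079 is not a leap year); day of year = 120 + 19 = 139
2080-02-08: days before February = 31; day of year = 31 + 8 = 39
Rest of 2079: 365 - 139 = 226
Total = 226 + 39 = 265

265 days


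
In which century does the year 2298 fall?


Century = (year - 1) // 100 + 1
= (2298 - 1) // 100 + 1
= 2297 // 100 + 1
= 22 + 1

23rd century


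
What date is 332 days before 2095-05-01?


Start: 2095-05-01, subtract 332 days
Back 1 day from May 1 reaches April 30, 2095 -> 331 left
April 2095 has 30 days -> back to March 31, 2095 -> 301 left
March 2095 has 31 days -> back to February 28, 2095 -> 270 left
February 2095 has 28 days -> back to January 31, 2095 -> 242 left
January 2095 has 31 days -> back to December 31, 2094 -> 211 left
December 2094 has 31 days -> back to November 30, 2094 -> 180 left
November 2094 has 30 days -> back to October 31, 2094 -> 150 left
October 2094 has 31 days -> back to September 30, 2094 -> 119 left
September 2094 has 30 days -> back to August 31, 2094 -> 89 left
August 2094 has 31 days -> back to July 31, 2094 -> 58 left
July 2094 has 31 days -> back to June 30, 2094 -> 27 left
June 2094: 30 - 27 = 3 -> lands on June 3

Result: 2094-06-03


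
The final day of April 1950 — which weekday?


April 1950 has 30 days
Anchor: Jan 1, 1950. With p = 1950 - 1 = 1949: (p + p//4 - p//100 + p//400) mod 7 = (1949 + 487 - 19 + 4) mod 7 = 2421 mod 7 = 6 -> Sunday (Mon=0 ... Sun=6)
Days before April (Jan-Mar): 90; April 1 index = (6 + 90) mod 7 = 5 -> Saturday
Last day offset: 30 - 1 = 29 days
Weekday index = (5 + 29) mod 7 = 6

Sunday, April 30


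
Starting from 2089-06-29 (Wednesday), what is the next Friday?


Current: Wednesday
Target: Friday
Days ahead: 2

Next Friday: 2089-07-01


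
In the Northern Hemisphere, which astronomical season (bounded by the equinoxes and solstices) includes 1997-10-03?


Date: October 3
Astronomical Autumn (approx.; exact equinox/solstice day varies by year): September 22 to December 20
October 3 falls within the Autumn window

Autumn


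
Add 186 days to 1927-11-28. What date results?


Start: 1927-11-28, add 186 days
November 1927 has 30 days: 30 - 28 = 2 days to November 30 -> 184 left
December 1927 has 31 days -> 153 left
January 1928 has 31 days -> 122 left
February 1928 has 29 days -> 93 left
March 1928 has 31 days -> 62 left
April 1928 has 30 days -> 32 left
May 1928 has 31 days -> 1 left
June 1928: 1 <= 30 -> lands on June 1

Result: 1928-06-01


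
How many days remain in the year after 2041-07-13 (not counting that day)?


Day of year: 194 of 365
Remaining = 365 - 194

171 days


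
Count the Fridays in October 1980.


October 1980 has 31 days
Anchor: Jan 1, 1980. With p = 1980 - 1 = 1979: (p + p//4 - p//100 + p//400) mod 7 = (1979 + 494 - 19 + 4) mod 7 = 2458 mod 7 = 1 -> Tuesday (Mon=0 ... Sun=6)
Days before October (Jan-Sep): 274; October 1 index = (1 + 274) mod 7 = 2 -> Wednesday
First Friday is October 3
Fridays: 3, 10, 17, 24, 31

5 Fridays


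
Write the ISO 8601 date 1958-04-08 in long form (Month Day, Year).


ISO 1958-04-08 parses as year=1958, month=04, day=08
Month 4 -> April

April 8, 1958


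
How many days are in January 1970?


January 1970

31 days


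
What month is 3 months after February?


February is month 2
2 + 3 = 5

May


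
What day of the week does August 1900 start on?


Target: August 1, 1900
Anchor: Jan 1, 1900. With p = 1900 - 1 = 1899: (p + p//4 - p//100 + p//400) mod 7 = (1899 + 474 - 18 + 4) mod 7 = 2359 mod 7 = 0 -> Monday (Mon=0 ... Sun=6)
Days before August (Jan-Jul): 212 days
Weekday index = (0 + 212) mod 7 = 2

Wednesday


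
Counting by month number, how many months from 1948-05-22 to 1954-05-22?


From May 1948 to May 1954
6 years * 12 = 72 months = 72

72 months


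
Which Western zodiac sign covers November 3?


Date: November 3
Conventional tropical zodiac dates: Scorpio from October 23 onward; Sagittarius starts November 22
November 3 falls within the Scorpio range

Scorpio


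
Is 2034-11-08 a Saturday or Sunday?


Anchor: Jan 1, 2034. With p = 2034 - 1 = 2033: (p + p//4 - p//100 + p//400) mod 7 = (2033 + 508 - 20 + 5) mod 7 = 2526 mod 7 = 6 -> Sunday (Mon=0 ... Sun=6)
Day of year: 312; offset = 311
Weekday index = (6 + 311) mod 7 = 2 -> Wednesday
Weekend days: Saturday, Sunday

No


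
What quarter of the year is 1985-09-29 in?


Month: September (month 9)
Q1: Jan-Mar, Q2: Apr-Jun, Q3: Jul-Sep, Q4: Oct-Dec

Q3


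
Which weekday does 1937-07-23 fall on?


Date: July 23, 1937
Anchor: Jan 1, 1937. With p = 1937 - 1 = 1936: (p + p//4 - p//100 + p//400) mod 7 = (1936 + 484 - 19 + 4) mod 7 = 2405 mod 7 = 4 -> Friday (Mon=0 ... Sun=6)
Days before July (Jan-Jun): 181; offset = 181 + 23 - 1 = 203
Weekday index = (4 + 203) mod 7 = 4

Day of the week: Friday


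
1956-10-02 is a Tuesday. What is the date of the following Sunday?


Current: Tuesday
Target: Sunday
Days ahead: 5

Next Sunday: 1956-10-07


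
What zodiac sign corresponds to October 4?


Date: October 4
Conventional tropical zodiac dates: Libra from September 23 onward; Scorpio starts October 23
October 4 falls within the Libra range

Libra


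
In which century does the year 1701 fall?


Century = (year - 1) // 100 + 1
= (1701 - 1) // 100 + 1
= 1700 // 100 + 1
= 17 + 1

18th century


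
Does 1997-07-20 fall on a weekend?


Anchor: Jan 1, 1997. With p = 1997 - 1 = 1996: (p + p//4 - p//100 + p//400) mod 7 = (1996 + 499 - 19 + 4) mod 7 = 2480 mod 7 = 2 -> Wednesday (Mon=0 ... Sun=6)
Day of year: 201; offset = 200
Weekday index = (2 + 200) mod 7 = 6 -> Sunday
Weekend days: Saturday, Sunday

Yes


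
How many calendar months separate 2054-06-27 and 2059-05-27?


From June 2054 to May 2059
5 years * 12 = 60 months, minus 1 month = 59

59 months


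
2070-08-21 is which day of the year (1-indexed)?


Date: August 21, 2070
Days in months 1 through 7: 212
Plus 21 days in August

Day of year: 233


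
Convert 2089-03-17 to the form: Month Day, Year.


ISO 2089-03-17 parses as year=2089, month=03, day=17
Month 3 -> March

March 17, 2089


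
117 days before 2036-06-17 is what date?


Start: 2036-06-17, subtract 117 days
Back 17 days from June 17 reaches May 31, 2036 -> 100 left
May 2036 has 31 days -> back to April 30, 2036 -> 69 left
April 2036 has 30 days -> back to March 31, 2036 -> 39 left
March 2036 has 31 days -> back to February 29, 2036 -> 8 left
February 2036: 29 - 8 = 21 -> lands on February 21

Result: 2036-02-21


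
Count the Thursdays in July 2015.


July 2015 has 31 days
Anchor: Jan 1, 2015. With p = 2015 - 1 = 2014: (p + p//4 - p//100 + p//400) mod 7 = (2014 + 503 - 20 + 5) mod 7 = 2502 mod 7 = 3 -> Thursday (Mon=0 ... Sun=6)
Days before July (Jan-Jun): 181; July 1 index = (3 + 181) mod 7 = 2 -> Wednesday
First Thursday is July 2
Thursdays: 2, 9, 16, 23, 30

5 Thursdays


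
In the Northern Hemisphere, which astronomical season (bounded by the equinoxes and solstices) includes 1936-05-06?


Date: May 6
Astronomical Spring (approx.; exact equinox/solstice day varies by year): March 20 to June 20
May 6 falls within the Spring window

Spring


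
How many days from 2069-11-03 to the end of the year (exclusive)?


Day of year: 307 of 365
Remaining = 365 - 307

58 days


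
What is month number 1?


Month 1 of 12

January


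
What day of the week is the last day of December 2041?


December 2041 has 31 days
Anchor: Jan 1, 2041. With p = 2041 - 1 = 2040: (p + p//4 - p//100 + p//400) mod 7 = (2040 + 510 - 20 + 5) mod 7 = 2535 mod 7 = 1 -> Tuesday (Mon=0 ... Sun=6)
Days before December (Jan-Nov): 334; December 1 index = (1 + 334) mod 7 = 6 -> Sunday
Last day offset: 31 - 1 = 30 days
Weekday index = (6 + 30) mod 7 = 1

Tuesday, December 31


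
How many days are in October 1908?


October 1908

31 days


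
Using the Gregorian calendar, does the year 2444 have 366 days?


Gregorian leap year rule: divisible by 4, but not by 100, unless also by 400.
2444 is divisible by 4 but not 100 -> leap year

Yes


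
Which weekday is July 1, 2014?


Target: July 1, 2014
Anchor: Jan 1, 2014. With p = 2014 - 1 = 2013: (p + p//4 - p//100 + p//400) mod 7 = (2013 + 503 - 20 + 5) mod 7 = 2501 mod 7 = 2 -> Wednesday (Mon=0 ... Sun=6)
Days before July (Jan-Jun): 181 days
Weekday index = (2 + 181) mod 7 = 1

Tuesday


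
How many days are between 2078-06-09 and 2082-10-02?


From 2078-06-09 to 2082-10-02
2078-06-09: days before June = 31 + 28 + 31 + 30 + 31 = 151 (2078 is not a leap year); day of year = 151 + 9 = 160
2082-10-02: days before October = 31 + 28 + 31 + 30 + 31 + 30 + 31 + 31 + 30 = 273 (2082 is not a leap year); day of year = 273 + 2 = 275
Rest of 2078: 365 - 160 = 205
Full years 2079 (365), 2080 (366), 2081 (365): 1096
Total = 205 + 1096 + 275 = 1576

1576 days


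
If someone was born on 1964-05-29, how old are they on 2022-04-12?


Birth: 1964-05-29
Reference: 2022-04-12
Year difference: 2022 - 1964 = 58
Birthday not yet reached in 2022, subtract 1

57 years old


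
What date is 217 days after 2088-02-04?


Start: 2088-02-04, add 217 days
February 2088 has 29 days: 29 - 4 = 25 days to February 29 -> 192 left
March 2088 has 31 days -> 161 left
April 2088 has 30 days -> 131 left
May 2088 has 31 days -> 100 left
June 2088 has 30 days -> 70 left
July 2088 has 31 days -> 39 left
August 2088 has 31 days -> 8 left
September 2088: 8 <= 30 -> lands on September 8

Result: 2088-09-08


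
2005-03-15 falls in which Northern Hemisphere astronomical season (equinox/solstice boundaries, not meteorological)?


Date: March 15
Astronomical Winter (approx.; exact equinox/solstice day varies by year): December 21 to March 19
March 15 falls within the Winter window

Winter


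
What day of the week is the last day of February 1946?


February 1946 has 28 days
Anchor: Jan 1, 1946. With p = 1946 - 1 = 1945: (p + p//4 - p//100 + p//400) mod 7 = (1945 + 486 - 19 + 4) mod 7 = 2416 mod 7 = 1 -> Tuesday (Mon=0 ... Sun=6)
Days before February (Jan): 31; February 1 index = (1 + 31) mod 7 = 4 -> Friday
Last day offset: 28 - 1 = 27 days
Weekday index = (4 + 27) mod 7 = 3

Thursday, February 28


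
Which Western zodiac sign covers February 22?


Date: February 22
Conventional tropical zodiac dates: Pisces from February 19 onward; Aries starts March 21
February 22 falls within the Pisces range

Pisces


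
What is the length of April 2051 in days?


April 2051

30 days


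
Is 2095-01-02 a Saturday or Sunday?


Anchor: Jan 1, 2095. With p = 2095 - 1 = 2094: (p + p//4 - p//100 + p//400) mod 7 = (2094 + 523 - 20 + 5) mod 7 = 2602 mod 7 = 5 -> Saturday (Mon=0 ... Sun=6)
Day of year: 2; offset = 1
Weekday index = (5 + 1) mod 7 = 6 -> Sunday
Weekend days: Saturday, Sunday

Yes
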